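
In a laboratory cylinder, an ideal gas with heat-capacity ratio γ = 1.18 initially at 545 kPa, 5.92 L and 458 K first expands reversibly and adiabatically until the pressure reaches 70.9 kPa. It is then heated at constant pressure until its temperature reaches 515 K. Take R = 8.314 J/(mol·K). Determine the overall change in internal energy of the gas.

n = P₁V₁/(RT₁) = 545×5.92/(8.314×458) = 0.847 mol.
Step 1 — Adiabatic: T₂/T₁ = (P₂/P₁)^((γ−1)/γ) ⇒ T₂ = 458×(0.130)^0.153 = 336 K; V₂ = 33.3 L.
ΔU = nCvΔT = 0.847×46.2×(336−458) = -4790 J.
Q = 0 for an adiabatic process, so W = −ΔU = 4790 J.
State after step 1: P = 70.9 kPa, V = 33.3 L, T = 336 K.
Step 2 — Isobaric: P stays 70.9 kPa; V/T = const ⇒ T₂ = 515 K, V₂ = 51.2 L.
W = PΔV = 70.9×(51.2−33.3) kPa·L = 1260 J.
ΔU = nCvΔT = 0.847×46.2×(515−336) = 7020 J.
Q = ΔU + W = nCpΔT = 8290 J.
Net over both steps: W = 6060 J, Q = 8290 J, ΔU = 2230 J.

2230 J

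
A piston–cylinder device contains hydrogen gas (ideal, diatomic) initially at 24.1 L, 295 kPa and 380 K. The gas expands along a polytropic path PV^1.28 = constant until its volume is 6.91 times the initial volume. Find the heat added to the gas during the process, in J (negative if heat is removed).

n = P₁V₁/(RT₁) = 295×24.1/(8.314×380) = 2.25 mol.
Polytropic n=1.28: T₂ = T₁(V₁/V₂)^(n−1) = 380×(0.145)^0.28 = 221 K; P₂ = P₁(V₁/V₂)^n = 24.8 kPa.
W = (P₁V₁−P₂V₂)/(n−1) = (295×24.1−24.8×167)/0.28 = 10600 J.
ΔU = nCvΔT = 2.25×20.8×(221−380) = -7430 J.
Q = ΔU + W = 3180 J.

3180 J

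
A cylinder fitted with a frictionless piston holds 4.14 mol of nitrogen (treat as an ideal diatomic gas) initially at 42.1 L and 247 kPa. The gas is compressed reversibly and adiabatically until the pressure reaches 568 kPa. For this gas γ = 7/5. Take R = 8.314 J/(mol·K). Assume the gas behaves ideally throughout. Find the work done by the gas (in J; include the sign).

T₁ = P₁V₁/(nR) = 247×42.1/(4.14×8.314) = 302 K.
Adiabatic: T₂/T₁ = (P₂/P₁)^((γ−1)/γ) ⇒ T₂ = 302×(2.30)^0.286 = 383 K; V₂ = 23.2 L.
ΔU = nCvΔT = 4.14×20.8×(383−302) = 6980 J.
Q = 0 for an adiabatic process, so W = −ΔU = -6980 J.

-6980 J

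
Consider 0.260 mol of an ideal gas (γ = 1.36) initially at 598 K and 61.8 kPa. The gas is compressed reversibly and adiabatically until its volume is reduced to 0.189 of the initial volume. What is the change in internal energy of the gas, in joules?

V₁ = nRT₁/P₁ = 0.260×8.314×598/61.8 = 20.9 L.
Adiabatic: TV^(γ−1) = const ⇒ T₂ = 598×(5.29)^0.360 = 1090 K; PV^γ = const ⇒ P₂ = 596 kPa.
For an ideal gas ΔU = nCvΔT with Cv = R/(γ−1) = 23.1 J/(mol·K).
ΔU = 0.260×23.1×(1090−598) = 2950 J.

2950 J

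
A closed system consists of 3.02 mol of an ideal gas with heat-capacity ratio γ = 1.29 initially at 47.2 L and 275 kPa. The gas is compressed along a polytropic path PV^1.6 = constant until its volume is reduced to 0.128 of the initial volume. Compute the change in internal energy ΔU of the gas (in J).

T₁ = P₁V₁/(nR) = 275×47.2/(3.02×8.314) = 517 K.
Polytropic n=1.6: T₂ = T₁(V₁/V₂)^(n−1) = 517×(7.81)^0.60 = 1770 K; P₂ = P₁(V₁/V₂)^n = 7380 kPa.
For an ideal gas ΔU = nCvΔT with Cv = R/(γ−1) = 28.7 J/(mol·K).
ΔU = 3.02×28.7×(1770−517) = 109000 J.

109000 J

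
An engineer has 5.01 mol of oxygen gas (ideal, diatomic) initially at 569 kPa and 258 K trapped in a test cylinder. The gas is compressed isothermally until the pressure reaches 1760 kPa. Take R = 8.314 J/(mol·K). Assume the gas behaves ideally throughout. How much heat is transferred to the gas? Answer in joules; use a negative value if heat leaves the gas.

-12100 J

V₁ = nRT₁/P₁ = 5.01×8.314×258/569 = 18.9 L.
Isothermal: T stays 258 K; PV = const ⇒ V₂ = 6.11 L, P₂ = 1760 kPa.
ΔU = 0 (ideal gas, T constant).
W = nRT ln(V₂/V₁) = 5.01×8.314×258×ln(0.323) = -12100 J.
Q = ΔU + W = -12100 J.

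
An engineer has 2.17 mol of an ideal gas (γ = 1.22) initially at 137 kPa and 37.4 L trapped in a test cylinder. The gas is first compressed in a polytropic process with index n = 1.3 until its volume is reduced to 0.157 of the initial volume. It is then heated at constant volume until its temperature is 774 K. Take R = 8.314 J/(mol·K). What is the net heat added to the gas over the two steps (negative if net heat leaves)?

27500 J

T₁ = P₁V₁/(nR) = 137×37.4/(2.17×8.314) = 284 K.
Step 1 — Polytropic n=1.3: T₂ = T₁(V₁/V₂)^(n−1) = 284×(6.37)^0.30 = 495 K; P₂ = P₁(V₁/V₂)^n = 1520 kPa.
W = (P₁V₁−P₂V₂)/(n−1) = (137×37.4−1520×5.87)/0.30 = -12700 J.
ΔU = nCvΔT = 2.17×37.8×(495−284) = 17300 J.
Q = ΔU + W = 4610 J.
State after step 1: P = 1520 kPa, V = 5.87 L, T = 495 K.
Step 2 — Isochoric: V stays 5.87 L; P/T = const ⇒ T₂ = 774 K, P₂ = 2380 kPa.
W = 0 (no volume change).
ΔU = nCvΔT = 2.17×37.8×(774−495) = 22900 J.
Q = ΔU = 22900 J.
Net over both steps: W = -12700 J, Q = 27500 J, ΔU = 40200 J.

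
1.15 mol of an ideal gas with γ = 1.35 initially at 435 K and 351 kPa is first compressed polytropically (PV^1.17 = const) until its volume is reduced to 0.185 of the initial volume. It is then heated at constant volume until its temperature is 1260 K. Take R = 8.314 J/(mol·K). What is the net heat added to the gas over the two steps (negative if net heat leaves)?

14400 J

V₁ = nRT₁/P₁ = 1.15×8.314×435/351 = 11.8 L.
Step 1 — Polytropic n=1.17: T₂ = T₁(V₁/V₂)^(n−1) = 435×(5.41)^0.17 = 580 K; P₂ = P₁(V₁/V₂)^n = 2530 kPa.
W = (P₁V₁−P₂V₂)/(n−1) = (351×11.8−2530×2.19)/0.17 = -8130 J.
ΔU = nCvΔT = 1.15×23.8×(580−435) = 3950 J.
Q = ΔU + W = -4180 J.
State after step 1: P = 2530 kPa, V = 2.19 L, T = 580 K.
Step 2 — Isochoric: V stays 2.19 L; P/T = const ⇒ T₂ = 1260 K, P₂ = 5500 kPa.
W = 0 (no volume change).
ΔU = nCvΔT = 1.15×23.8×(1260−580) = 18600 J.
Q = ΔU = 18600 J.
Net over both steps: W = -8130 J, Q = 14400 J, ΔU = 22500 J.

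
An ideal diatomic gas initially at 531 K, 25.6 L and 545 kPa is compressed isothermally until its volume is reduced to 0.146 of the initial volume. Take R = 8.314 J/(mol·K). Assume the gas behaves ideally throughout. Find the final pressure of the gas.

3730 kPa

Isothermal: T stays 531 K; PV = const ⇒ V₂ = 3.74 L, P₂ = 3730 kPa.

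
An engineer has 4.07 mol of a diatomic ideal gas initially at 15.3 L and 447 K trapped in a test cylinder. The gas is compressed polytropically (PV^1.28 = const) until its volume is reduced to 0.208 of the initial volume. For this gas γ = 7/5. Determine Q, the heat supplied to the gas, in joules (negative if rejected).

P₁ = nRT₁/V₁ = 4.07×8.314×447/15.3 = 989 kPa.
Polytropic n=1.28: T₂ = T₁(V₁/V₂)^(n−1) = 447×(4.81)^0.28 = 694 K; P₂ = P₁(V₁/V₂)^n = 7380 kPa.
W = (P₁V₁−P₂V₂)/(n−1) = (989×15.3−7380×3.18)/0.28 = -29800 J.
ΔU = nCvΔT = 4.07×20.8×(694−447) = 20900 J.
Q = ΔU + W = -8950 J.

-8950 J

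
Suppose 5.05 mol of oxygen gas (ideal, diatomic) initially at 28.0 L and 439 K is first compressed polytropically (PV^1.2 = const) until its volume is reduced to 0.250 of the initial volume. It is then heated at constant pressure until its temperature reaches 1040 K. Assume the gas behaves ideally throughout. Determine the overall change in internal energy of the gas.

63100 J

P₁ = nRT₁/V₁ = 5.05×8.314×439/28.0 = 658 kPa.
Step 1 — Polytropic n=1.2: T₂ = T₁(V₁/V₂)^(n−1) = 439×(4.00)^0.20 = 579 K; P₂ = P₁(V₁/V₂)^n = 3470 kPa.
W = (P₁V₁−P₂V₂)/(n−1) = (658×28.0−3470×7.00)/0.20 = -29400 J.
ΔU = nCvΔT = 5.05×20.8×(579−439) = 14700 J.
Q = ΔU + W = -14700 J.
State after step 1: P = 3470 kPa, V = 7.00 L, T = 579 K.
Step 2 — Isobaric: P stays 3470 kPa; V/T = const ⇒ T₂ = 1040 K, V₂ = 12.6 L.
W = PΔV = 3470×(12.6−7.00) kPa·L = 19300 J.
ΔU = nCvΔT = 5.05×20.8×(1040−579) = 48400 J.
Q = ΔU + W = nCpΔT = 67700 J.
Net over both steps: W = -10100 J, Q = 53000 J, ΔU = 63100 J.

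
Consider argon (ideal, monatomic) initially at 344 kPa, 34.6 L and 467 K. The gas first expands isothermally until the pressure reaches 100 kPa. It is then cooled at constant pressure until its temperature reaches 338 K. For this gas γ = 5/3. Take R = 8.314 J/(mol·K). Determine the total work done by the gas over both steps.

n = P₁V₁/(RT₁) = 344×34.6/(8.314×467) = 3.07 mol.
Step 1 — Isothermal: T stays 467 K; PV = const ⇒ V₂ = 119 L, P₂ = 100 kPa.
ΔU = 0 (ideal gas, T constant).
W = nRT ln(V₂/V₁) = 3.07×8.314×467×ln(3.44) = 14700 J.
Q = ΔU + W = 14700 J.
State after step 1: P = 100 kPa, V = 119 L, T = 467 K.
Step 2 — Isobaric: P stays 100 kPa; V/T = const ⇒ T₂ = 338 K, V₂ = 86.1 L.
W = PΔV = 100×(86.1−119) kPa·L = -3290 J.
ΔU = nCvΔT = 3.07×12.5×(338−467) = -4930 J.
Q = ΔU + W = nCpΔT = -8220 J.
Net over both steps: W = 11400 J, Q = 6490 J, ΔU = -4930 J.

11400 J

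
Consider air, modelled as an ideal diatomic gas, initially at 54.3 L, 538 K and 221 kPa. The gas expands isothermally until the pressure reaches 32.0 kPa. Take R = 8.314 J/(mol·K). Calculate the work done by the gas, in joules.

n = P₁V₁/(RT₁) = 221×54.3/(8.314×538) = 2.68 mol.
Isothermal: T stays 538 K; PV = const ⇒ V₂ = 375 L, P₂ = 32.0 kPa.
W = nRT ln(V₂/V₁) = 2.68×8.314×538×ln(6.91) = 23200 J.

23200 J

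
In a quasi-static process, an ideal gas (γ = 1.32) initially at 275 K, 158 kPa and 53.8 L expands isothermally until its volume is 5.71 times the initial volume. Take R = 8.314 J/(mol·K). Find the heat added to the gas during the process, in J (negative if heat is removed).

14800 J

n = P₁V₁/(RT₁) = 158×53.8/(8.314×275) = 3.72 mol.
Isothermal: T stays 275 K; PV = const ⇒ V₂ = 307 L, P₂ = 27.7 kPa.
ΔU = 0 (ideal gas, T constant).
W = nRT ln(V₂/V₁) = 3.72×8.314×275×ln(5.71) = 14800 J.
Q = ΔU + W = 14800 J.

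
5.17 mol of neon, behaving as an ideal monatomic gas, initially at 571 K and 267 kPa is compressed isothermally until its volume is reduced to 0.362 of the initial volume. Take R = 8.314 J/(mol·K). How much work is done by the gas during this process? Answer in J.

-24900 J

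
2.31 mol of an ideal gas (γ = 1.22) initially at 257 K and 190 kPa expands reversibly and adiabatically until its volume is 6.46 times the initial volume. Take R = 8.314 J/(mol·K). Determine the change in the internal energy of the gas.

-7550 J

V₁ = nRT₁/P₁ = 2.31×8.314×257/190 = 26.0 L.
Adiabatic: TV^(γ−1) = const ⇒ T₂ = 257×(0.155)^0.220 = 170 K; PV^γ = const ⇒ P₂ = 19.5 kPa.
For an ideal gas ΔU = nCvΔT with Cv = R/(γ−1) = 37.8 J/(mol·K).
ΔU = 2.31×37.8×(170−257) = -7550 J.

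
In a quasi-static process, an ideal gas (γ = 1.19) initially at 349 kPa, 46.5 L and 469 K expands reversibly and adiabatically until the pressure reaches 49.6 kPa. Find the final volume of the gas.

Adiabatic: T₂/T₁ = (P₂/P₁)^((γ−1)/γ) ⇒ T₂ = 469×(0.142)^0.160 = 343 K; V₂ = 240 L.

240 L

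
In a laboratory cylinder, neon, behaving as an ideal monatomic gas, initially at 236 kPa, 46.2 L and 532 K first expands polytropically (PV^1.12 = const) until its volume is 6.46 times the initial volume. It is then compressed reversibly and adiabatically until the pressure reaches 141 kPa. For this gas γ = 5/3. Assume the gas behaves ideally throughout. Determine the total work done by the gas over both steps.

6760 J

n = P₁V₁/(RT₁) = 236×46.2/(8.314×532) = 2.47 mol.
Step 1 — Polytropic n=1.12: T₂ = T₁(V₁/V₂)^(n−1) = 532×(0.155)^0.12 = 425 K; P₂ = P₁(V₁/V₂)^n = 29.2 kPa.
W = (P₁V₁−P₂V₂)/(n−1) = (236×46.2−29.2×298)/0.12 = 18200 J.
ΔU = nCvΔT = 2.47×12.5×(425−532) = -3280 J.
Q = ΔU + W = 14900 J.
State after step 1: P = 29.2 kPa, V = 298 L, T = 425 K.
Step 2 — Adiabatic: T₂/T₁ = (P₂/P₁)^((γ−1)/γ) ⇒ T₂ = 425×(4.83)^0.400 = 798 K; V₂ = 116 L.
ΔU = nCvΔT = 2.47×12.5×(798−425) = 11500 J.
Q = 0 for an adiabatic process, so W = −ΔU = -11500 J.
Net over both steps: W = 6760 J, Q = 14900 J, ΔU = 8190 J.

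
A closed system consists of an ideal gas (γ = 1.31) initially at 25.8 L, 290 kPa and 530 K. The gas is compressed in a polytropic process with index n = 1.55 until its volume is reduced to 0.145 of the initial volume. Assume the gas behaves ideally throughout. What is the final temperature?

1530 K

Polytropic n=1.55: T₂ = T₁(V₁/V₂)^(n−1) = 530×(6.90)^0.55 = 1530 K; P₂ = P₁(V₁/V₂)^n = 5780 kPa.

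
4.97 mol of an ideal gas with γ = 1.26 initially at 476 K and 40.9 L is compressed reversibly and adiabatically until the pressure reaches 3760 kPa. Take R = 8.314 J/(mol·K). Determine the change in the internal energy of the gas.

P₁ = nRT₁/V₁ = 4.97×8.314×476/40.9 = 481 kPa.
Adiabatic: T₂/T₁ = (P₂/P₁)^((γ−1)/γ) ⇒ T₂ = 476×(7.82)^0.206 = 728 K; V₂ = 8.00 L.
For an ideal gas ΔU = nCvΔT with Cv = R/(γ−1) = 32.0 J/(mol·K).
ΔU = 4.97×32.0×(728−476) = 40000 J.

40000 J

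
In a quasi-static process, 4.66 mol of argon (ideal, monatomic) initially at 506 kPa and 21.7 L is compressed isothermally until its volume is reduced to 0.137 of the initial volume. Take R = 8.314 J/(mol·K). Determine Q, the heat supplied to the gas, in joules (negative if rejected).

-21800 J

T₁ = P₁V₁/(nR) = 506×21.7/(4.66×8.314) = 283 K.
Isothermal: T stays 283 K; PV = const ⇒ V₂ = 2.97 L, P₂ = 3690 kPa.
ΔU = 0 (ideal gas, T constant).
W = nRT ln(V₂/V₁) = 4.66×8.314×283×ln(0.137) = -21800 J.
Q = ΔU + W = -21800 J.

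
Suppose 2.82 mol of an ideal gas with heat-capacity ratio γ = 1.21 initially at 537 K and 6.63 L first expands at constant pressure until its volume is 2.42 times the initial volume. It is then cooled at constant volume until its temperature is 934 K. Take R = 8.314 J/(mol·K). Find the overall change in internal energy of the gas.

44300 J

P₁ = nRT₁/V₁ = 2.82×8.314×537/6.63 = 1900 kPa.
Step 1 — Isobaric: P stays 1900 kPa; V/T = const ⇒ T₂ = 1300 K, V₂ = 16.0 L.
W = PΔV = 1900×(16.0−6.63) kPa·L = 17900 J.
ΔU = nCvΔT = 2.82×39.6×(1300−537) = 85100 J.
Q = ΔU + W = nCpΔT = 103000 J.
State after step 1: P = 1900 kPa, V = 16.0 L, T = 1300 K.
Step 2 — Isochoric: V stays 16.0 L; P/T = const ⇒ T₂ = 934 K, P₂ = 1360 kPa.
W = 0 (no volume change).
ΔU = nCvΔT = 2.82×39.6×(934−1300) = -40800 J.
Q = ΔU = -40800 J.
Net over both steps: W = 17900 J, Q = 62200 J, ΔU = 44300 J.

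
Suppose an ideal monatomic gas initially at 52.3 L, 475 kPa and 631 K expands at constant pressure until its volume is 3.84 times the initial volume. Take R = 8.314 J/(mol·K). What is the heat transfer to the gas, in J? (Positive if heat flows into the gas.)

n = P₁V₁/(RT₁) = 475×52.3/(8.314×631) = 4.74 mol.
Isobaric: P stays 475 kPa; V/T = const ⇒ T₂ = 2420 K, V₂ = 201 L.
W = PΔV = 475×(201−52.3) kPa·L = 70600 J.
ΔU = nCvΔT = 4.74×12.5×(2420−631) = 106000 J.
Q = ΔU + W = nCpΔT = 176000 J.

176000 J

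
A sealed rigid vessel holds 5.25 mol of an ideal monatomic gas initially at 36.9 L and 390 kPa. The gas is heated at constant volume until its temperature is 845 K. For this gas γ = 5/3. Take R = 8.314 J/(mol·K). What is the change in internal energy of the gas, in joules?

33700 J

T₁ = P₁V₁/(nR) = 390×36.9/(5.25×8.314) = 330 K.
Isochoric: V stays 36.9 L; P/T = const ⇒ T₂ = 845 K, P₂ = 1000 kPa.
For an ideal gas ΔU = nCvΔT with Cv = (3/2)R = 12.5 J/(mol·K).
ΔU = 5.25×12.5×(845−330) = 33700 J.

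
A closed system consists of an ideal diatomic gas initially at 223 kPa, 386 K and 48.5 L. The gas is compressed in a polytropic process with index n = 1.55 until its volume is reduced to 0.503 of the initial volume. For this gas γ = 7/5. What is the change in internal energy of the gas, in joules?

12400 J

n = P₁V₁/(RT₁) = 223×48.5/(8.314×386) = 3.37 mol.
Polytropic n=1.55: T₂ = T₁(V₁/V₂)^(n−1) = 386×(1.99)^0.55 = 563 K; P₂ = P₁(V₁/V₂)^n = 647 kPa.
For an ideal gas ΔU = nCvΔT with Cv = (5/2)R = 20.8 J/(mol·K).
ΔU = 3.37×20.8×(563−386) = 12400 J.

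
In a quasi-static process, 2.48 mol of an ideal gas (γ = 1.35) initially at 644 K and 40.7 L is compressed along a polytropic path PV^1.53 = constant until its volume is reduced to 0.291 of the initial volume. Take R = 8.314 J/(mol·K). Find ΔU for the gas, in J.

P₁ = nRT₁/V₁ = 2.48×8.314×644/40.7 = 326 kPa.
Polytropic n=1.53: T₂ = T₁(V₁/V₂)^(n−1) = 644×(3.44)^0.53 = 1240 K; P₂ = P₁(V₁/V₂)^n = 2160 kPa.
For an ideal gas ΔU = nCvΔT with Cv = R/(γ−1) = 23.8 J/(mol·K).
ΔU = 2.48×23.8×(1240−644) = 35000 J.

35000 J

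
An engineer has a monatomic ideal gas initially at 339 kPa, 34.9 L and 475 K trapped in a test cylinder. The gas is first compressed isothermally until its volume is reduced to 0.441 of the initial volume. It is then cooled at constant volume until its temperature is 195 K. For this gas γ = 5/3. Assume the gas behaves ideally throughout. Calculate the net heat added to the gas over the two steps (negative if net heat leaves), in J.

-20100 J

n = P₁V₁/(RT₁) = 339×34.9/(8.314×475) = 3.00 mol.
Step 1 — Isothermal: T stays 475 K; PV = const ⇒ V₂ = 15.4 L, P₂ = 769 kPa.
ΔU = 0 (ideal gas, T constant).
W = nRT ln(V₂/V₁) = 3.00×8.314×475×ln(0.441) = -9690 J.
Q = ΔU + W = -9690 J.
State after step 1: P = 769 kPa, V = 15.4 L, T = 475 K.
Step 2 — Isochoric: V stays 15.4 L; P/T = const ⇒ T₂ = 195 K, P₂ = 316 kPa.
W = 0 (no volume change).
ΔU = nCvΔT = 3.00×12.5×(195−475) = -10500 J.
Q = ΔU = -10500 J.
Net over both steps: W = -9690 J, Q = -20100 J, ΔU = -10500 J.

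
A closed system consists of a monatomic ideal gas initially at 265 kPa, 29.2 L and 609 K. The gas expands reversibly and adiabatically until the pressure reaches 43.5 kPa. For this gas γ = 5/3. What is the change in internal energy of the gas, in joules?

-5970 J

n = P₁V₁/(RT₁) = 265×29.2/(8.314×609) = 1.53 mol.
Adiabatic: T₂/T₁ = (P₂/P₁)^((γ−1)/γ) ⇒ T₂ = 609×(0.164)^0.400 = 296 K; V₂ = 86.3 L.
For an ideal gas ΔU = nCvΔT with Cv = (3/2)R = 12.5 J/(mol·K).
ΔU = 1.53×12.5×(296−609) = -5970 J.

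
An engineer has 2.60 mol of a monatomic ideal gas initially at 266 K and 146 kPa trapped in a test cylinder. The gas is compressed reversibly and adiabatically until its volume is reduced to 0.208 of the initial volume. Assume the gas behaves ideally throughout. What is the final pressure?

2000 kPa

V₁ = nRT₁/P₁ = 2.60×8.314×266/146 = 39.4 L.
Adiabatic: TV^(γ−1) = const ⇒ T₂ = 266×(4.81)^0.667 = 758 K; PV^γ = const ⇒ P₂ = 2000 kPa.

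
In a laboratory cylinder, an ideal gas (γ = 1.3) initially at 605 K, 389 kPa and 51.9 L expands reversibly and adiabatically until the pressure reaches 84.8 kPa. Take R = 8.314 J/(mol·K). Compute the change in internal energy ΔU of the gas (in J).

-19900 J

n = P₁V₁/(RT₁) = 389×51.9/(8.314×605) = 4.01 mol.
Adiabatic: T₂/T₁ = (P₂/P₁)^((γ−1)/γ) ⇒ T₂ = 605×(0.218)^0.231 = 426 K; V₂ = 168 L.
For an ideal gas ΔU = nCvΔT with Cv = R/(γ−1) = 27.7 J/(mol·K).
ΔU = 4.01×27.7×(426−605) = -19900 J.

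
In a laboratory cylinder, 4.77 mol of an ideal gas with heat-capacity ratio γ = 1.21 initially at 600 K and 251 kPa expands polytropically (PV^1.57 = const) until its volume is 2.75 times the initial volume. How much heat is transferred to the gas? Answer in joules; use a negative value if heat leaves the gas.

-31400 J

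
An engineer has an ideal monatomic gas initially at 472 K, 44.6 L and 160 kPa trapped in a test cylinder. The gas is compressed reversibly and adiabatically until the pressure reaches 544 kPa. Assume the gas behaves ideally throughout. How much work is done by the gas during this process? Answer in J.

n = P₁V₁/(RT₁) = 160×44.6/(8.314×472) = 1.82 mol.
Adiabatic: T₂/T₁ = (P₂/P₁)^((γ−1)/γ) ⇒ T₂ = 472×(3.40)^0.400 = 770 K; V₂ = 21.4 L.
ΔU = nCvΔT = 1.82×12.5×(770−472) = 6760 J.
Q = 0 for an adiabatic process, so W = −ΔU = -6760 J.

-6760 J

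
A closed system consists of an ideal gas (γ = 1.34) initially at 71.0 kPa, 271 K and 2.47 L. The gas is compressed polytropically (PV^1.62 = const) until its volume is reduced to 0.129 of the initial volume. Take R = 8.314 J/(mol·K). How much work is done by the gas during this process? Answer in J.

n = P₁V₁/(RT₁) = 71.0×2.47/(8.314×271) = 0.0778 mol.
Polytropic n=1.62: T₂ = T₁(V₁/V₂)^(n−1) = 271×(7.75)^0.62 = 965 K; P₂ = P₁(V₁/V₂)^n = 1960 kPa.
W = (P₁V₁−P₂V₂)/(n−1) = (71.0×2.47−1960×0.319)/0.62 = -724 J.

-724 J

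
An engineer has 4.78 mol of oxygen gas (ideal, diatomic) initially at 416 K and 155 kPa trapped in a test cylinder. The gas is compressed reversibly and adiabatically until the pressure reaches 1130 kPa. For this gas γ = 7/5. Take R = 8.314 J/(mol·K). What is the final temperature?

V₁ = nRT₁/P₁ = 4.78×8.314×416/155 = 107 L.
Adiabatic: T₂/T₁ = (P₂/P₁)^((γ−1)/γ) ⇒ T₂ = 416×(7.29)^0.286 = 734 K; V₂ = 25.8 L.

734 K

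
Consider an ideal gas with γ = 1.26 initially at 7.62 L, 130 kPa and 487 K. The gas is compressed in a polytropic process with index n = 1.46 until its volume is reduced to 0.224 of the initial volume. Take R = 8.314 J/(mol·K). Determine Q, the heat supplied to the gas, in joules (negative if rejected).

1640 J

n = P₁V₁/(RT₁) = 130×7.62/(8.314×487) = 0.245 mol.
Polytropic n=1.46: T₂ = T₁(V₁/V₂)^(n−1) = 487×(4.46)^0.46 = 969 K; P₂ = P₁(V₁/V₂)^n = 1150 kPa.
W = (P₁V₁−P₂V₂)/(n−1) = (130×7.62−1150×1.71)/0.46 = -2130 J.
ΔU = nCvΔT = 0.245×32.0×(969−487) = 3770 J.
Q = ΔU + W = 1640 J.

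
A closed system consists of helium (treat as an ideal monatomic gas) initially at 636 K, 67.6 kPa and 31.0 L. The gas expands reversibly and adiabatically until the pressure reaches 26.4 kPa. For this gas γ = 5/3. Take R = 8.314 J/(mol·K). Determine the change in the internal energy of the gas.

n = P₁V₁/(RT₁) = 67.6×31.0/(8.314×636) = 0.396 mol.
Adiabatic: T₂/T₁ = (P₂/P₁)^((γ−1)/γ) ⇒ T₂ = 636×(0.391)^0.400 = 437 K; V₂ = 54.5 L.
For an ideal gas ΔU = nCvΔT with Cv = (3/2)R = 12.5 J/(mol·K).
ΔU = 0.396×12.5×(437−636) = -985 J.

-985 J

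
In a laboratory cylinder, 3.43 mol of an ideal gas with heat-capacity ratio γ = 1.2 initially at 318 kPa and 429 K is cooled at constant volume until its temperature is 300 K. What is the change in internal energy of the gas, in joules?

-18400 J

V₁ = nRT₁/P₁ = 3.43×8.314×429/318 = 38.5 L.
Isochoric: V stays 38.5 L; P/T = const ⇒ T₂ = 300 K, P₂ = 222 kPa.
For an ideal gas ΔU = nCvΔT with Cv = R/(γ−1) = 41.6 J/(mol·K).
ΔU = 3.43×41.6×(300−429) = -18400 J.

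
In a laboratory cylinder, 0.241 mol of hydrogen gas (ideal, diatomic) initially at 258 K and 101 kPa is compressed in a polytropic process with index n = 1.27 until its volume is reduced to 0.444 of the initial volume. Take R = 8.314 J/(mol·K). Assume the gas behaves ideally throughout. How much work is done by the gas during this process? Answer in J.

-469 J

V₁ = nRT₁/P₁ = 0.241×8.314×258/101 = 5.12 L.
Polytropic n=1.27: T₂ = T₁(V₁/V₂)^(n−1) = 258×(2.25)^0.27 = 321 K; P₂ = P₁(V₁/V₂)^n = 283 kPa.
W = (P₁V₁−P₂V₂)/(n−1) = (101×5.12−283×2.27)/0.27 = -469 J.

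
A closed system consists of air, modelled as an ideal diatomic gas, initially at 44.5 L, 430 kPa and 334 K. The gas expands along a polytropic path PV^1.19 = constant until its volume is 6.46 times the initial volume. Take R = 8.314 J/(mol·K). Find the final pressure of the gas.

Polytropic n=1.19: T₂ = T₁(V₁/V₂)^(n−1) = 334×(0.155)^0.19 = 234 K; P₂ = P₁(V₁/V₂)^n = 46.7 kPa.

46.7 kPa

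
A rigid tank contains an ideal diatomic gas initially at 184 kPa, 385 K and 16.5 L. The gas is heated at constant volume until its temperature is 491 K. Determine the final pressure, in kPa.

235 kPa

Isochoric: V stays 16.5 L; P/T = const ⇒ T₂ = 491 K, P₂ = 235 kPa.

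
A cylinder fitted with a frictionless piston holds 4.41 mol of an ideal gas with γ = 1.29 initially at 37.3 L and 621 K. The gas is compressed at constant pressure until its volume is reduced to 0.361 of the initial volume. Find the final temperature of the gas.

224 K

P₁ = nRT₁/V₁ = 4.41×8.314×621/37.3 = 610 kPa.
Isobaric: P stays 610 kPa; V/T = const ⇒ T₂ = 224 K, V₂ = 13.5 L.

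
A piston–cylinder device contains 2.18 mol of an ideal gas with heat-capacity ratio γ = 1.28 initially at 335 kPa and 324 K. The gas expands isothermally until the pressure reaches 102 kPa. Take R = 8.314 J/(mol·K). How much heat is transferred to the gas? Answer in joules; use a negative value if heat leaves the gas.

V₁ = nRT₁/P₁ = 2.18×8.314×324/335 = 17.5 L.
Isothermal: T stays 324 K; PV = const ⇒ V₂ = 57.6 L, P₂ = 102 kPa.
ΔU = 0 (ideal gas, T constant).
W = nRT ln(V₂/V₁) = 2.18×8.314×324×ln(3.28) = 6980 J.
Q = ΔU + W = 6980 J.

6980 J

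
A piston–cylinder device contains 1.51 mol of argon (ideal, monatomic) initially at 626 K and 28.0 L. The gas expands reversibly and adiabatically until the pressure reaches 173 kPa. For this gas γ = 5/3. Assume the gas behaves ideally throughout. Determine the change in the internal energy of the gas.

P₁ = nRT₁/V₁ = 1.51×8.314×626/28.0 = 281 kPa.
Adiabatic: T₂/T₁ = (P₂/P₁)^((γ−1)/γ) ⇒ T₂ = 626×(0.616)^0.400 = 516 K; V₂ = 37.4 L.
For an ideal gas ΔU = nCvΔT with Cv = (3/2)R = 12.5 J/(mol·K).
ΔU = 1.51×12.5×(516−626) = -2070 J.

-2070 J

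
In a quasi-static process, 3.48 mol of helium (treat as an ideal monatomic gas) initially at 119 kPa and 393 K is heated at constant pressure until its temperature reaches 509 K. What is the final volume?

V₁ = nRT₁/P₁ = 3.48×8.314×393/119 = 95.6 L.
Isobaric: P stays 119 kPa; V/T = const ⇒ T₂ = 509 K, V₂ = 124 L.

124 L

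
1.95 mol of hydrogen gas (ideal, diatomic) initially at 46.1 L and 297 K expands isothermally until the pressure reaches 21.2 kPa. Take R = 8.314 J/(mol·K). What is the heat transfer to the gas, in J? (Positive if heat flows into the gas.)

7680 J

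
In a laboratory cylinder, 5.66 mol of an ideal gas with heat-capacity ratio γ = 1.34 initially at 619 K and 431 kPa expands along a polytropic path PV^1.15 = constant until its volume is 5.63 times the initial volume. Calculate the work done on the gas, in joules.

V₁ = nRT₁/P₁ = 5.66×8.314×619/431 = 67.6 L.
Polytropic n=1.15: T₂ = T₁(V₁/V₂)^(n−1) = 619×(0.178)^0.15 = 478 K; P₂ = P₁(V₁/V₂)^n = 59.1 kPa.
W = (P₁V₁−P₂V₂)/(n−1) = (431×67.6−59.1×380)/0.15 = 44300 J.
Work done on the gas = −W_by = -44300 J.

-44300 J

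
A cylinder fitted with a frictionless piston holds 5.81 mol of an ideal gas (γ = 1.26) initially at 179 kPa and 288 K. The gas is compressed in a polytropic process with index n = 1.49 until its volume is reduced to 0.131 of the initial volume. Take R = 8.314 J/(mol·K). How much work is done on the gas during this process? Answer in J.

48500 J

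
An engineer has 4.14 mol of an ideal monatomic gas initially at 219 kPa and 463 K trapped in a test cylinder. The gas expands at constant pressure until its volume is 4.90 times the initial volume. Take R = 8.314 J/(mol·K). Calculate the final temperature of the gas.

2270 K

V₁ = nRT₁/P₁ = 4.14×8.314×463/219 = 72.8 L.
Isobaric: P stays 219 kPa; V/T = const ⇒ T₂ = 2270 K, V₂ = 357 L.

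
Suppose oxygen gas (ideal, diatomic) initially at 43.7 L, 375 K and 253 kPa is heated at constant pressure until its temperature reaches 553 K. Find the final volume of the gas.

Isobaric: P stays 253 kPa; V/T = const ⇒ T₂ = 553 K, V₂ = 64.4 L.

64.4 L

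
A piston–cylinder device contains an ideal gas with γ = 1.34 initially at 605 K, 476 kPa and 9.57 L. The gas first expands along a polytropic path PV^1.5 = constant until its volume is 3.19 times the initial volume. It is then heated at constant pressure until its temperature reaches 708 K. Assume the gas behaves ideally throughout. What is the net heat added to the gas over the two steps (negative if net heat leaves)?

n = P₁V₁/(RT₁) = 476×9.57/(8.314×605) = 0.906 mol.
Step 1 — Polytropic n=1.5: T₂ = T₁(V₁/V₂)^(n−1) = 605×(0.313)^0.50 = 339 K; P₂ = P₁(V₁/V₂)^n = 83.5 kPa.
W = (P₁V₁−P₂V₂)/(n−1) = (476×9.57−83.5×30.5)/0.50 = 4010 J.
ΔU = nCvΔT = 0.906×24.5×(339−605) = -5900 J.
Q = ΔU + W = -1890 J.
State after step 1: P = 83.5 kPa, V = 30.5 L, T = 339 K.
Step 2 — Isobaric: P stays 83.5 kPa; V/T = const ⇒ T₂ = 708 K, V₂ = 63.8 L.
W = PΔV = 83.5×(63.8−30.5) kPa·L = 2780 J.
ΔU = nCvΔT = 0.906×24.5×(708−339) = 8180 J.
Q = ΔU + W = nCpΔT = 11000 J.
Net over both steps: W = 6790 J, Q = 9070 J, ΔU = 2280 J.

9070 J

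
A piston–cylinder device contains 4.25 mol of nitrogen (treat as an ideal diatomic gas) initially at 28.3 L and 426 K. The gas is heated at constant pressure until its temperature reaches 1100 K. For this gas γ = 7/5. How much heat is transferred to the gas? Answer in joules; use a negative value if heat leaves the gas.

83400 J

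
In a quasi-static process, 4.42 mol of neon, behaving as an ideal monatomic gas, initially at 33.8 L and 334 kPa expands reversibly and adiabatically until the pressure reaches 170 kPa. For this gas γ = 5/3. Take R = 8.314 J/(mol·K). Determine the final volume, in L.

T₁ = P₁V₁/(nR) = 334×33.8/(4.42×8.314) = 307 K.
Adiabatic: T₂/T₁ = (P₂/P₁)^((γ−1)/γ) ⇒ T₂ = 307×(0.509)^0.400 = 234 K; V₂ = 50.7 L.

50.7 L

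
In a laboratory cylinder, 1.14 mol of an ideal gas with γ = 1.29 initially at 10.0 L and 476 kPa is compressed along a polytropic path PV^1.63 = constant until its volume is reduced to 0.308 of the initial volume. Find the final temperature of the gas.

T₁ = P₁V₁/(nR) = 476×10.0/(1.14×8.314) = 502 K.
Polytropic n=1.63: T₂ = T₁(V₁/V₂)^(n−1) = 502×(3.25)^0.63 = 1050 K; P₂ = P₁(V₁/V₂)^n = 3250 kPa.

1050 K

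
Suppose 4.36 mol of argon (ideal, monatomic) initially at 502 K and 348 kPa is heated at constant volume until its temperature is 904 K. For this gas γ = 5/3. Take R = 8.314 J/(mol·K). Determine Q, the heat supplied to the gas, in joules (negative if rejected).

21900 J

V₁ = nRT₁/P₁ = 4.36×8.314×502/348 = 52.3 L.
Isochoric: V stays 52.3 L; P/T = const ⇒ T₂ = 904 K, P₂ = 627 kPa.
W = 0 (no volume change).
ΔU = nCvΔT = 4.36×12.5×(904−502) = 21900 J.
Q = ΔU = 21900 J.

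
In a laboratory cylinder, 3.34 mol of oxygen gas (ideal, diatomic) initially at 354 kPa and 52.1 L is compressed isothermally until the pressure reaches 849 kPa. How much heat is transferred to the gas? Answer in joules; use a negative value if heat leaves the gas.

T₁ = P₁V₁/(nR) = 354×52.1/(3.34×8.314) = 664 K.
Isothermal: T stays 664 K; PV = const ⇒ V₂ = 21.7 L, P₂ = 849 kPa.
ΔU = 0 (ideal gas, T constant).
W = nRT ln(V₂/V₁) = 3.34×8.314×664×ln(0.417) = -16100 J.
Q = ΔU + W = -16100 J.

-16100 J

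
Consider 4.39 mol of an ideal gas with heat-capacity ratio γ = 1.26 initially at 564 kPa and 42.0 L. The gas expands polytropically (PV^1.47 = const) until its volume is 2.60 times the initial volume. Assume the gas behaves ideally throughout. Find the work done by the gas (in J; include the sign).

18200 J

T₁ = P₁V₁/(nR) = 564×42.0/(4.39×8.314) = 649 K.
Polytropic n=1.47: T₂ = T₁(V₁/V₂)^(n−1) = 649×(0.385)^0.47 = 414 K; P₂ = P₁(V₁/V₂)^n = 138 kPa.
W = (P₁V₁−P₂V₂)/(n−1) = (564×42.0−138×109)/0.47 = 18200 J.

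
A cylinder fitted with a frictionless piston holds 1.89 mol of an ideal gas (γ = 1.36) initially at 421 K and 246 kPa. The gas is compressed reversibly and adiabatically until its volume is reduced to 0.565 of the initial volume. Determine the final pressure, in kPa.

V₁ = nRT₁/P₁ = 1.89×8.314×421/246 = 26.9 L.
Adiabatic: TV^(γ−1) = const ⇒ T₂ = 421×(1.77)^0.360 = 517 K; PV^γ = const ⇒ P₂ = 535 kPa.

535 kPa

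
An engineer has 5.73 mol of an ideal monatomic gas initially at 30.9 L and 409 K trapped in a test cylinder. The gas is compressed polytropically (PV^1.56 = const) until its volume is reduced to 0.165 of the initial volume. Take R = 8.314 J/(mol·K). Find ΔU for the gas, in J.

P₁ = nRT₁/V₁ = 5.73×8.314×409/30.9 = 631 kPa.
Polytropic n=1.56: T₂ = T₁(V₁/V₂)^(n−1) = 409×(6.06)^0.56 = 1120 K; P₂ = P₁(V₁/V₂)^n = 10500 kPa.
For an ideal gas ΔU = nCvΔT with Cv = (3/2)R = 12.5 J/(mol·K).
ΔU = 5.73×12.5×(1120−409) = 50900 J.

50900 J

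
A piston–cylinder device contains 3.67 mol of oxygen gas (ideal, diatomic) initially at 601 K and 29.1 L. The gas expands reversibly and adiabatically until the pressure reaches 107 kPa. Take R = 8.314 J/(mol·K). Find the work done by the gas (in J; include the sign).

18200 J

P₁ = nRT₁/V₁ = 3.67×8.314×601/29.1 = 630 kPa.
Adiabatic: T₂/T₁ = (P₂/P₁)^((γ−1)/γ) ⇒ T₂ = 601×(0.170)^0.286 = 362 K; V₂ = 103 L.
ΔU = nCvΔT = 3.67×20.8×(362−601) = -18200 J.
Q = 0 for an adiabatic process, so W = −ΔU = 18200 J.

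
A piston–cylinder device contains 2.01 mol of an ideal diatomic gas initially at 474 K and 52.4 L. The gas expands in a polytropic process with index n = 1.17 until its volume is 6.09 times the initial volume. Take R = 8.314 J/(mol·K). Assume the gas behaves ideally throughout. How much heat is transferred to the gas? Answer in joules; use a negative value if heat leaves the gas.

7080 J

P₁ = nRT₁/V₁ = 2.01×8.314×474/52.4 = 151 kPa.
Polytropic n=1.17: T₂ = T₁(V₁/V₂)^(n−1) = 474×(0.164)^0.17 = 349 K; P₂ = P₁(V₁/V₂)^n = 18.3 kPa.
W = (P₁V₁−P₂V₂)/(n−1) = (151×52.4−18.3×319)/0.17 = 12300 J.
ΔU = nCvΔT = 2.01×20.8×(349−474) = -5240 J.
Q = ΔU + W = 7080 J.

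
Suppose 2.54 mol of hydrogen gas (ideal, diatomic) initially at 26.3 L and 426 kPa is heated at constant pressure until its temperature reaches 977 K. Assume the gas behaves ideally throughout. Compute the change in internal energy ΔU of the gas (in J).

23600 J

T₁ = P₁V₁/(nR) = 426×26.3/(2.54×8.314) = 531 K.
Isobaric: P stays 426 kPa; V/T = const ⇒ T₂ = 977 K, V₂ = 48.4 L.
For an ideal gas ΔU = nCvΔT with Cv = (5/2)R = 20.8 J/(mol·K).
ΔU = 2.54×20.8×(977−531) = 23600 J.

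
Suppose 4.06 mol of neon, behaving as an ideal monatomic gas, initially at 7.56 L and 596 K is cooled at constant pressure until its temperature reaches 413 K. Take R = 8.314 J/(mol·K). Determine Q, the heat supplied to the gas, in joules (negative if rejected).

-15400 J

P₁ = nRT₁/V₁ = 4.06×8.314×596/7.56 = 2660 kPa.
Isobaric: P stays 2660 kPa; V/T = const ⇒ T₂ = 413 K, V₂ = 5.24 L.
W = PΔV = 2660×(5.24−7.56) kPa·L = -6180 J.
ΔU = nCvΔT = 4.06×12.5×(413−596) = -9270 J.
Q = ΔU + W = nCpΔT = -15400 J.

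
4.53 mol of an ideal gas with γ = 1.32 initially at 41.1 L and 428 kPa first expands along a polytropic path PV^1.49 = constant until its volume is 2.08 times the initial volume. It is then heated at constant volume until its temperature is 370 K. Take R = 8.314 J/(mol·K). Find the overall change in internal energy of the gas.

-11400 J

T₁ = P₁V₁/(nR) = 428×41.1/(4.53×8.314) = 467 K.
Step 1 — Polytropic n=1.49: T₂ = T₁(V₁/V₂)^(n−1) = 467×(0.481)^0.49 = 326 K; P₂ = P₁(V₁/V₂)^n = 144 kPa.
W = (P₁V₁−P₂V₂)/(n−1) = (428×41.1−144×85.5)/0.49 = 10800 J.
ΔU = nCvΔT = 4.53×26.0×(326−467) = -16600 J.
Q = ΔU + W = -5750 J.
State after step 1: P = 144 kPa, V = 85.5 L, T = 326 K.
Step 2 — Isochoric: V stays 85.5 L; P/T = const ⇒ T₂ = 370 K, P₂ = 163 kPa.
W = 0 (no volume change).
ΔU = nCvΔT = 4.53×26.0×(370−326) = 5150 J.
Q = ΔU = 5150 J.
Net over both steps: W = 10800 J, Q = -599 J, ΔU = -11400 J.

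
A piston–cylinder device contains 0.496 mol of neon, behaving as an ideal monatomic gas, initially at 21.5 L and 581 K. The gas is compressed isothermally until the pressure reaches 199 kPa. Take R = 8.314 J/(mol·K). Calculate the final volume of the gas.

12.0 L

P₁ = nRT₁/V₁ = 0.496×8.314×581/21.5 = 111 kPa.
Isothermal: T stays 581 K; PV = const ⇒ V₂ = 12.0 L, P₂ = 199 kPa.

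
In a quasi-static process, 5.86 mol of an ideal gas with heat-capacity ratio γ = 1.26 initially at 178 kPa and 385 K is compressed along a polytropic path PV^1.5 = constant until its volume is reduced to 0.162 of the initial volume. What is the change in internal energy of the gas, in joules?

107000 J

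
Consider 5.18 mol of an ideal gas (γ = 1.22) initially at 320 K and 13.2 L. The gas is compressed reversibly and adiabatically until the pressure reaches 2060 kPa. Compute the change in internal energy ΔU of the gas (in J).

P₁ = nRT₁/V₁ = 5.18×8.314×320/13.2 = 1040 kPa.
Adiabatic: T₂/T₁ = (P₂/P₁)^((γ−1)/γ) ⇒ T₂ = 320×(1.97)^0.180 = 362 K; V₂ = 7.56 L.
For an ideal gas ΔU = nCvΔT with Cv = R/(γ−1) = 37.8 J/(mol·K).
ΔU = 5.18×37.8×(362−320) = 8170 J.

8170 J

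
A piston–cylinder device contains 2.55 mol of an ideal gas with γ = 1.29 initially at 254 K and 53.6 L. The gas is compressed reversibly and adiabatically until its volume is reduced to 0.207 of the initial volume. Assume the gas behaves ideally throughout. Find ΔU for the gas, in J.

P₁ = nRT₁/V₁ = 2.55×8.314×254/53.6 = 100 kPa.
Adiabatic: TV^(γ−1) = const ⇒ T₂ = 254×(4.83)^0.290 = 401 K; PV^γ = const ⇒ P₂ = 766 kPa.
For an ideal gas ΔU = nCvΔT with Cv = R/(γ−1) = 28.7 J/(mol·K).
ΔU = 2.55×28.7×(401−254) = 10800 J.

10800 J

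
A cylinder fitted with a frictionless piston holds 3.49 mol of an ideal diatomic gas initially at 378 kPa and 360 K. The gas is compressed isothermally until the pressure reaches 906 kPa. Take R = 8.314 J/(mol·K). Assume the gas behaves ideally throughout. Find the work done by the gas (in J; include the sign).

-9130 J

V₁ = nRT₁/P₁ = 3.49×8.314×360/378 = 27.6 L.
Isothermal: T stays 360 K; PV = const ⇒ V₂ = 11.5 L, P₂ = 906 kPa.
W = nRT ln(V₂/V₁) = 3.49×8.314×360×ln(0.417) = -9130 J.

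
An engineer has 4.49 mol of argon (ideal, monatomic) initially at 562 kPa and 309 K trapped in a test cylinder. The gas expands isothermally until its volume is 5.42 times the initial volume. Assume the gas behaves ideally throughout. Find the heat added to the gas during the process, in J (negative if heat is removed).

V₁ = nRT₁/P₁ = 4.49×8.314×309/562 = 20.5 L.
Isothermal: T stays 309 K; PV = const ⇒ V₂ = 111 L, P₂ = 104 kPa.
ΔU = 0 (ideal gas, T constant).
W = nRT ln(V₂/V₁) = 4.49×8.314×309×ln(5.42) = 19500 J.
Q = ΔU + W = 19500 J.

19500 J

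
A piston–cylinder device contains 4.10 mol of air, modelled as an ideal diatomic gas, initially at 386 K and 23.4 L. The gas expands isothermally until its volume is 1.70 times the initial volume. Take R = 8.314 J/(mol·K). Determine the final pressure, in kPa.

331 kPa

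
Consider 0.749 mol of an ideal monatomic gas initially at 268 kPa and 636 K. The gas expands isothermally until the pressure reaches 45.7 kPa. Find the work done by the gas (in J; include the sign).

7010 J

V₁ = nRT₁/P₁ = 0.749×8.314×636/268 = 14.8 L.
Isothermal: T stays 636 K; PV = const ⇒ V₂ = 86.7 L, P₂ = 45.7 kPa.
W = nRT ln(V₂/V₁) = 0.749×8.314×636×ln(5.86) = 7010 J.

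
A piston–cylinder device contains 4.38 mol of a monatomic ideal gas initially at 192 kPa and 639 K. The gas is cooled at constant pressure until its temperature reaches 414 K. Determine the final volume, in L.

V₁ = nRT₁/P₁ = 4.38×8.314×639/192 = 121 L.
Isobaric: P stays 192 kPa; V/T = const ⇒ T₂ = 414 K, V₂ = 78.5 L.

78.5 L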